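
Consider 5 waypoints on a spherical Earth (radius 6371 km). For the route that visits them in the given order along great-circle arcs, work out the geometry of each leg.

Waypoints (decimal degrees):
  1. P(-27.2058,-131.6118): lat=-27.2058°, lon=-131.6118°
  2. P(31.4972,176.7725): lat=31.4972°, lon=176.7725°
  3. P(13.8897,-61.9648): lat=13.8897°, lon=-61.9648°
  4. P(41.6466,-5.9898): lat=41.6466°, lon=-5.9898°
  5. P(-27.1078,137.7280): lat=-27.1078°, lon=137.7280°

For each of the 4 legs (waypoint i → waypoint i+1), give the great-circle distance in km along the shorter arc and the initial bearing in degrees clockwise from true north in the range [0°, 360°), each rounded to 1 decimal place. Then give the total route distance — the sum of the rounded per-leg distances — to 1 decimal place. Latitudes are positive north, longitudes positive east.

Leg 1: dist=8515.8 km, bearing=316.6°
Leg 2: dist=11976.4 km, bearing=60.6°
Leg 3: dist=6178.9 km, bearing=48.7°
Leg 4: dist=16349.6 km, bearing=75.5°
Total: 43020.7 km

Leg 1: φ1=-0.4748308, φ2=0.5497298, Δφ=1.0245606, Δλ=5.3823214 rad; a=sin²(Δφ/2)+cosφ1·cosφ2·sin²(Δλ/2)=0.3839927672; c=2·atan2(√a, √(1-a))=1.336648176; dist=6371·c=8515.786 ≈ 8515.8 km; running total=8515.8 km
Leg 1 bearing: y=sinΔλ·cosφ2=-0.66837363, x=cosφ1·sinφ2-sinφ1·cosφ2·cosΔλ=0.70671492; θ=atan2(y, x)=-43.4028° <0 so +360° → 316.5972° ≈ 316.6°
Leg 2: φ1=0.5497298, φ2=0.2424210, Δφ=-0.3073088, Δλ=-4.1667519 rad; a=sin²(Δφ/2)+cosφ1·cosφ2·sin²(Δλ/2)=0.6520725998; c=2·atan2(√a, √(1-a))=1.879837318; dist=6371·c=11976.444 ≈ 11976.4 km; running total=20492.2 km
Leg 2 bearing: y=sinΔλ·cosφ2=0.82980230, x=cosφ1·sinφ2-sinφ1·cosφ2·cosΔλ=0.46789298; θ=atan2(y, x)=60.5831° ≈ 60.6°
Leg 3: φ1=0.2424210, φ2=0.7268703, Δφ=0.4844493, Δλ=0.9769480 rad; a=sin²(Δφ/2)+cosφ1·cosφ2·sin²(Δλ/2)=0.2172854851; c=2·atan2(√a, √(1-a))=0.969843002; dist=6371·c=6178.870 ≈ 6178.9 km; running total=26671.1 km
Leg 3 bearing: y=sinΔλ·cosφ2=0.61932245, x=cosφ1·sinφ2-sinφ1·cosφ2·cosΔλ=0.54472902; θ=atan2(y, x)=48.6666° ≈ 48.7°
Leg 4: φ1=0.7268703, φ2=-0.4731204, Δφ=-1.1999907, Δλ=2.5083488 rad; a=sin²(Δφ/2)+cosφ1·cosφ2·sin²(Δλ/2)=0.9195045361; c=2·atan2(√a, √(1-a))=2.566255818; dist=6371·c=16349.616 ≈ 16349.6 km; running total=43020.7 km
Leg 4 bearing: y=sinΔλ·cosφ2=0.52675809, x=cosφ1·sinφ2-sinφ1·cosφ2·cosΔλ=0.13634400; θ=atan2(y, x)=75.4883° ≈ 75.5°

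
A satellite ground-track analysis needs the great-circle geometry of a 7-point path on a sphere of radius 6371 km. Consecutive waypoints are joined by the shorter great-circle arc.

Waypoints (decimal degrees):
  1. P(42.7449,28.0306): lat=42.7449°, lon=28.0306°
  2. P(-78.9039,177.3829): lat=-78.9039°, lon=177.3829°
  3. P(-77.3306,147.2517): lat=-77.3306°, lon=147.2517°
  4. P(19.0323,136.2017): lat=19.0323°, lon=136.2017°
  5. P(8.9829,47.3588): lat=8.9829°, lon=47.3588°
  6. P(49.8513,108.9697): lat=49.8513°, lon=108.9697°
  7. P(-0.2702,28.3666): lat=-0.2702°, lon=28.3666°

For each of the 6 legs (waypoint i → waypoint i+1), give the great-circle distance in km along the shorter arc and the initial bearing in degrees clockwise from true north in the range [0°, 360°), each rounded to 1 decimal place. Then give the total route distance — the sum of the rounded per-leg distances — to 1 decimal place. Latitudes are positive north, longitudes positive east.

Leg 1: dist=15785.9 km, bearing=170.8°
Leg 2: dist=702.9 km, bearing=269.2°
Leg 3: dist=10739.7 km, bearing=349.5°
Leg 4: dist=9562.7 km, bearing=278.1°
Leg 5: dist=7231.0 km, bearing=38.7°
Leg 6: dist=9358.7 km, bearing=262.6°
Total: 53380.9 km

Leg 1: φ1=0.7460392, φ2=-1.3771328, Δφ=-2.1231721, Δλ=2.6066894 rad; a=sin²(Δφ/2)+cosφ1·cosφ2·sin²(Δλ/2)=0.8938203297; c=2·atan2(√a, √(1-a))=2.477766636; dist=6371·c=15785.851 ≈ 15785.9 km; running total=15785.9 km
Leg 1 bearing: y=sinΔλ·cosφ2=0.09810553, x=cosφ1·sinφ2-sinφ1·cosφ2·cosΔλ=-0.60827420; θ=atan2(y, x)=170.8379° ≈ 170.8°
Leg 2: φ1=-1.3771328, φ2=-1.3496736, Δφ=0.0274593, Δλ=-0.5258886 rad; a=sin²(Δφ/2)+cosφ1·cosφ2·sin²(Δλ/2)=0.0030402544; c=2·atan2(√a, √(1-a))=0.110332958; dist=6371·c=702.931 ≈ 702.9 km; running total=16488.8 km
Leg 2 bearing: y=sinΔλ·cosφ2=-0.11009724, x=cosφ1·sinφ2-sinφ1·cosφ2·cosΔλ=-0.00162578; θ=atan2(y, x)=-90.8460° <0 so +360° → 269.1540° ≈ 269.2°
Leg 3: φ1=-1.3496736, φ2=0.3321763, Δφ=1.6818499, Δλ=-0.1928589 rad; a=sin²(Δφ/2)+cosφ1·cosφ2·sin²(Δλ/2)=0.5573346850; c=2·atan2(√a, √(1-a))=1.685718495; dist=6371·c=10739.713 ≈ 10739.7 km; running total=27228.5 km
Leg 3 bearing: y=sinΔλ·cosφ2=-0.18118814, x=cosφ1·sinφ2-sinφ1·cosφ2·cosΔλ=0.97674039; θ=atan2(y, x)=-10.5091° <0 so +360° → 349.4909° ≈ 349.5°
Leg 4: φ1=0.3321763, φ2=0.1567812, Δφ=-0.1753951, Δλ=-1.5506011 rad; a=sin²(Δφ/2)+cosφ1·cosφ2·sin²(Δλ/2)=0.4651134389; c=2·atan2(√a, √(1-a))=1.500966468; dist=6371·c=9562.657 ≈ 9562.7 km; running total=36791.2 km
Leg 4 bearing: y=sinΔλ·cosφ2=-0.98753357, x=cosφ1·sinφ2-sinφ1·cosφ2·cosΔλ=0.14109982; θ=atan2(y, x)=-81.8686° <0 so +360° → 278.1314° ≈ 278.1°
Leg 5: φ1=0.1567812, φ2=0.8700693, Δφ=0.7132881, Δλ=1.0753131 rad; a=sin²(Δφ/2)+cosφ1·cosφ2·sin²(Δλ/2)=0.2889244611; c=2·atan2(√a, √(1-a))=1.134979432; dist=6371·c=7230.954 ≈ 7231.0 km; running total=44022.2 km
Leg 5 bearing: y=sinΔλ·cosφ2=0.56723247, x=cosφ1·sinφ2-sinφ1·cosφ2·cosΔλ=0.70713209; θ=atan2(y, x)=38.7352° ≈ 38.7°
Leg 6: φ1=0.8700693, φ2=-0.0047159, Δφ=-0.8747852, Δλ=-1.4067895 rad; a=sin²(Δφ/2)+cosφ1·cosφ2·sin²(Δλ/2)=0.4491660032; c=2·atan2(√a, √(1-a))=1.468952367; dist=6371·c=9358.696 ≈ 9358.7 km; running total=53380.9 km
Leg 6 bearing: y=sinΔλ·cosφ2=-0.98657003, x=cosφ1·sinφ2-sinφ1·cosφ2·cosΔλ=-0.12784053; θ=atan2(y, x)=-97.3833° <0 so +360° → 262.6167° ≈ 262.6°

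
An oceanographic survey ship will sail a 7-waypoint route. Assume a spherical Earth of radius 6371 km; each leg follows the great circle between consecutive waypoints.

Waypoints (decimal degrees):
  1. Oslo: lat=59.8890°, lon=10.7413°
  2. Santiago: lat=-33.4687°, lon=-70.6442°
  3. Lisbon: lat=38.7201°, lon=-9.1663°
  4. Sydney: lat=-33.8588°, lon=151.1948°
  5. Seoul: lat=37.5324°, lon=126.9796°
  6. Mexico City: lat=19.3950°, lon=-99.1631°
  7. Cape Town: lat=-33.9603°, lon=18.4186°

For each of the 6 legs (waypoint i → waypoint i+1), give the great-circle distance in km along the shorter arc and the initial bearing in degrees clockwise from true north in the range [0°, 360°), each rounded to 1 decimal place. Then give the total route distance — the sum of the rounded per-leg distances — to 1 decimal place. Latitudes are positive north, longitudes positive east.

Leg 1: dist=12729.6 km, bearing=245.0°
Leg 2: dist=10225.4 km, bearing=43.3°
Leg 3: dist=18178.0 km, bearing=78.9°
Leg 4: dist=8324.2 km, bearing=340.3°
Leg 5: dist=12055.6 km, bearing=45.8°
Leg 6: dist=13700.6 km, bearing=118.5°
Total: 75213.4 km

Leg 1: φ1=1.0452602, φ2=-0.5841390, Δφ=-1.6293992, Δλ=-1.4204449 rad; a=sin²(Δφ/2)+cosφ1·cosφ2·sin²(Δλ/2)=0.7071888279; c=2·atan2(√a, √(1-a))=1.998055208; dist=6371·c=12729.610 ≈ 12729.6 km; running total=12729.6 km
Leg 1 bearing: y=sinΔλ·cosφ2=-0.82477634, x=cosφ1·sinφ2-sinφ1·cosφ2·cosΔλ=-0.38475337; θ=atan2(y, x)=-115.0088° <0 so +360° → 244.9912° ≈ 245.0°
Leg 2: φ1=-0.5841390, φ2=0.6757932, Δφ=1.2599322, Δλ=1.0729918 rad; a=sin²(Δφ/2)+cosφ1·cosφ2·sin²(Δλ/2)=0.5170925261; c=2·atan2(√a, √(1-a))=1.604988041; dist=6371·c=10225.379 ≈ 10225.4 km; running total=22955.0 km
Leg 2 bearing: y=sinΔλ·cosφ2=0.68551915, x=cosφ1·sinφ2-sinφ1·cosφ2·cosΔλ=0.72725160; θ=atan2(y, x)=43.3080° ≈ 43.3°
Leg 3: φ1=0.6757932, φ2=-0.5909475, Δφ=-1.2667408, Δλ=2.7988292 rad; a=sin²(Δφ/2)+cosφ1·cosφ2·sin²(Δλ/2)=0.9793571172; c=2·atan2(√a, √(1-a))=2.853242099; dist=6371·c=18178.005 ≈ 18178.0 km; running total=41133.0 km
Leg 3 bearing: y=sinΔλ·cosφ2=0.27909445, x=cosφ1·sinφ2-sinφ1·cosφ2·cosΔλ=0.05452801; θ=atan2(y, x)=78.9451° ≈ 78.9°
Leg 4: φ1=-0.5909475, φ2=0.6550640, Δφ=1.2460115, Δλ=-0.4226350 rad; a=sin²(Δφ/2)+cosφ1·cosφ2·sin²(Δλ/2)=0.3694189341; c=2·atan2(√a, √(1-a))=1.306570406; dist=6371·c=8324.160 ≈ 8324.2 km; running total=49457.2 km
Leg 4 bearing: y=sinΔλ·cosφ2=-0.32526452, x=cosφ1·sinφ2-sinφ1·cosφ2·cosΔλ=0.90884395; θ=atan2(y, x)=-19.6917° <0 so +360° → 340.3083° ≈ 340.3°
Leg 5: φ1=0.6550640, φ2=0.3385066, Δφ=-0.3165573, Δλ=-3.9469347 rad; a=sin²(Δφ/2)+cosφ1·cosφ2·sin²(Δλ/2)=0.6579809416; c=2·atan2(√a, √(1-a))=1.892266629; dist=6371·c=12055.631 ≈ 12055.6 km; running total=61512.8 km
Leg 5 bearing: y=sinΔλ·cosφ2=0.68014827, x=cosφ1·sinφ2-sinφ1·cosφ2·cosΔλ=0.66148804; θ=atan2(y, x)=45.7969° ≈ 45.8°
Leg 6: φ1=0.3385066, φ2=-0.5927190, Δφ=-0.9312257, Δλ=2.0521878 rad; a=sin²(Δφ/2)+cosφ1·cosφ2·sin²(Δλ/2)=0.7738732207; c=2·atan2(√a, √(1-a))=2.150464614; dist=6371·c=13700.610 ≈ 13700.6 km; running total=75213.4 km
Leg 6 bearing: y=sinΔλ·cosφ2=0.73516195, x=cosφ1·sinφ2-sinφ1·cosφ2·cosΔλ=-0.39938795; θ=atan2(y, x)=118.5137° ≈ 118.5°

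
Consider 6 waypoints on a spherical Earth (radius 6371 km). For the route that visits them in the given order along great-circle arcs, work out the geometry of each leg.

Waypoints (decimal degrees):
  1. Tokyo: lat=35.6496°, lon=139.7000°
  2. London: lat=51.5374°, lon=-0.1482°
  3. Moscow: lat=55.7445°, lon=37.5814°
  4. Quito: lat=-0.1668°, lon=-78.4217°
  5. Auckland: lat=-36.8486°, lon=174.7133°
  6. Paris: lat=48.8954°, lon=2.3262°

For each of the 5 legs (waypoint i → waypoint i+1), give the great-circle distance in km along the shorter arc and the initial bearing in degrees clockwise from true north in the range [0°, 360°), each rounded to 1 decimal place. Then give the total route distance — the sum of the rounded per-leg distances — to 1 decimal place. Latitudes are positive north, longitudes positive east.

Leg 1: dist=9561.0 km, bearing=336.3°
Leg 2: dist=2498.2 km, bearing=64.3°
Leg 3: dist=11612.0 km, bearing=291.9°
Leg 4: dist=11488.8 km, bearing=231.9°
Leg 5: dist=18540.7 km, bearing=337.7°
Total: 53700.7 km

Leg 1: φ1=0.6222029, φ2=0.8994973, Δφ=0.2772944, Δλ=-2.4408115 rad; a=sin²(Δφ/2)+cosφ1·cosφ2·sin²(Δλ/2)=0.4649821187; c=2·atan2(√a, √(1-a))=1.500703183; dist=6371·c=9560.980 ≈ 9561.0 km; running total=9561.0 km
Leg 1 bearing: y=sinΔλ·cosφ2=-0.40107723, x=cosφ1·sinφ2-sinφ1·cosφ2·cosΔλ=0.91336304; θ=atan2(y, x)=-23.7073° <0 so +360° → 336.2927° ≈ 336.3°
Leg 2: φ1=0.8994973, φ2=0.9729251, Δφ=0.0734277, Δλ=0.6585057 rad; a=sin²(Δφ/2)+cosφ1·cosφ2·sin²(Δλ/2)=0.0379506253; c=2·atan2(√a, √(1-a))=0.392125844; dist=6371·c=2498.234 ≈ 2498.2 km; running total=12059.2 km
Leg 2 bearing: y=sinΔλ·cosφ2=0.34444899, x=cosφ1·sinφ2-sinφ1·cosφ2·cosΔλ=0.16551856; θ=atan2(y, x)=64.3343° ≈ 64.3°
Leg 3: φ1=0.9729251, φ2=-0.0029112, Δφ=-0.9758363, Δλ=-2.0246360 rad; a=sin²(Δφ/2)+cosφ1·cosφ2·sin²(Δλ/2)=0.6245923827; c=2·atan2(√a, √(1-a))=1.822634703; dist=6371·c=11612.006 ≈ 11612.0 km; running total=23671.2 km
Leg 3 bearing: y=sinΔλ·cosφ2=-0.89876652, x=cosφ1·sinφ2-sinφ1·cosφ2·cosΔλ=0.36072940; θ=atan2(y, x)=-68.1314° <0 so +360° → 291.8686° ≈ 291.9°
Leg 4: φ1=-0.0029112, φ2=-0.6431294, Δφ=-0.6402182, Δλ=4.4180392 rad; a=sin²(Δφ/2)+cosφ1·cosφ2·sin²(Δλ/2)=0.6152059858; c=2·atan2(√a, √(1-a))=1.803297351; dist=6371·c=11488.807 ≈ 11488.8 km; running total=35160.0 km
Leg 4 bearing: y=sinΔλ·cosφ2=-0.76580617, x=cosφ1·sinφ2-sinφ1·cosφ2·cosΔλ=-0.60037591; θ=atan2(y, x)=-128.0957° <0 so +360° → 231.9043° ≈ 231.9°
Leg 5: φ1=-0.6431294, φ2=0.8533857, Δφ=1.4965151, Δλ=-3.0087225 rad; a=sin²(Δφ/2)+cosφ1·cosφ2·sin²(Δλ/2)=0.9866701542; c=2·atan2(√a, √(1-a))=2.910166650; dist=6371·c=18540.672 ≈ 18540.7 km; running total=53700.7 km
Leg 5 bearing: y=sinΔλ·cosφ2=-0.08709680, x=cosφ1·sinφ2-sinφ1·cosφ2·cosΔλ=0.21218575; θ=atan2(y, x)=-22.3169° <0 so +360° → 337.6831° ≈ 337.7°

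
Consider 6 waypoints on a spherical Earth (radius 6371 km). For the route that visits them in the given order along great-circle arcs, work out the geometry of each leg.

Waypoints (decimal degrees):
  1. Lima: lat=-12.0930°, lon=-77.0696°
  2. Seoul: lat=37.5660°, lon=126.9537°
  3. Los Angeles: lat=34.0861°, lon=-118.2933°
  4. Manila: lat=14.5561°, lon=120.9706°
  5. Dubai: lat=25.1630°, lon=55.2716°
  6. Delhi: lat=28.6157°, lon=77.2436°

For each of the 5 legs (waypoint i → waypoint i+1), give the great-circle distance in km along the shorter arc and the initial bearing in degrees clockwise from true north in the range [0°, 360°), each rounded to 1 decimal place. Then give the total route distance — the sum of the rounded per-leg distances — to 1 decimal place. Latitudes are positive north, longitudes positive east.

Leg 1: φ1=-0.2110627, φ2=0.6556504, Δφ=0.8667131, Δλ=3.5608783 rad; a=sin²(Δφ/2)+cosφ1·cosφ2·sin²(Δλ/2)=0.9178260975; c=2·atan2(√a, √(1-a))=2.560115451; dist=6371·c=16310.496 ≈ 16310.5 km; running total=16310.5 km
Leg 1 bearing: y=sinΔλ·cosφ2=-0.32269489, x=cosφ1·sinφ2-sinφ1·cosφ2·cosΔλ=0.44446982; θ=atan2(y, x)=-35.9805° <0 so +360° → 324.0195° ≈ 324.0°
Leg 2: φ1=0.6556504, φ2=0.5949147, Δφ=-0.0607357, Δλ=-4.2803676 rad; a=sin²(Δφ/2)+cosφ1·cosφ2·sin²(Δλ/2)=0.4665921011; c=2·atan2(√a, √(1-a))=1.503930714; dist=6371·c=9581.543 ≈ 9581.5 km; running total=25892.0 km
Leg 2 bearing: y=sinΔλ·cosφ2=0.75210268, x=cosφ1·sinφ2-sinφ1·cosφ2·cosΔλ=0.65565022; θ=atan2(y, x)=48.9195° ≈ 48.9°
Leg 3: φ1=0.5949147, φ2=0.2540519, Δφ=-0.3408628, Δλ=4.1759428 rad; a=sin²(Δφ/2)+cosφ1·cosφ2·sin²(Δλ/2)=0.6344191507; c=2·atan2(√a, √(1-a))=1.842983054; dist=6371·c=11741.645 ≈ 11741.6 km; running total=37633.6 km
Leg 3 bearing: y=sinΔλ·cosφ2=-0.83194124, x=cosφ1·sinφ2-sinφ1·cosφ2·cosΔλ=0.48538618; θ=atan2(y, x)=-59.7391° <0 so +360° → 300.2609° ≈ 300.3°
Leg 4: φ1=0.2540519, φ2=0.4391772, Δφ=0.1851253, Δλ=-1.1466639 rad; a=sin²(Δφ/2)+cosφ1·cosφ2·sin²(Δλ/2)=0.2663078260; c=2·atan2(√a, √(1-a))=1.084466572; dist=6371·c=6909.137 ≈ 6909.1 km; running total=44542.7 km
Leg 4 bearing: y=sinΔλ·cosφ2=-0.82490626, x=cosφ1·sinφ2-sinφ1·cosφ2·cosΔλ=0.31793321; θ=atan2(y, x)=-68.9225° <0 so +360° → 291.0775° ≈ 291.1°
Leg 5: φ1=0.4391772, φ2=0.4994382, Δφ=0.0602610, Δλ=0.3834837 rad; a=sin²(Δφ/2)+cosφ1·cosφ2·sin²(Δλ/2)=0.0297627490; c=2·atan2(√a, √(1-a))=0.346772556; dist=6371·c=2209.288 ≈ 2209.3 km; running total=46752.0 km
Leg 5 bearing: y=sinΔλ·cosφ2=0.32845126, x=cosφ1·sinφ2-sinφ1·cosφ2·cosΔλ=0.08733544; θ=atan2(y, x)=75.1096° ≈ 75.1°

Leg 1: dist=16310.5 km, bearing=324.0°
Leg 2: dist=9581.5 km, bearing=48.9°
Leg 3: dist=11741.6 km, bearing=300.3°
Leg 4: dist=6909.1 km, bearing=291.1°
Leg 5: dist=2209.3 km, bearing=75.1°
Total: 46752.0 km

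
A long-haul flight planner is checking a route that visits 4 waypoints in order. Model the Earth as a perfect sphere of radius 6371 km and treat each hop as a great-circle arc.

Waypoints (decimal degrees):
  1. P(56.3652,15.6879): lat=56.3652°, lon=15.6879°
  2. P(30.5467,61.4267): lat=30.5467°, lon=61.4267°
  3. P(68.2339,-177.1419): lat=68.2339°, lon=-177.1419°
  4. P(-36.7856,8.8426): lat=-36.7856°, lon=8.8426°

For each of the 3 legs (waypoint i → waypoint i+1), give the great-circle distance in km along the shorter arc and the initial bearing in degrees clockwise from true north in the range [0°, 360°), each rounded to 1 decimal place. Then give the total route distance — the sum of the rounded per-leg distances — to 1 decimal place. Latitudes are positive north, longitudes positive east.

Leg 1: dist=4545.6 km, bearing=109.5°
Leg 2: dist=8029.8 km, bearing=19.4°
Leg 3: dist=16498.5 km, bearing=350.8°
Total: 29073.9 km

Leg 1: φ1=0.9837583, φ2=0.5331405, Δφ=-0.4506178, Δλ=0.7982927 rad; a=sin²(Δφ/2)+cosφ1·cosφ2·sin²(Δλ/2)=0.1219582333; c=2·atan2(√a, √(1-a))=0.713488210; dist=6371·c=4545.633 ≈ 4545.6 km; running total=4545.6 km
Leg 1 bearing: y=sinΔλ·cosφ2=0.61677264, x=cosφ1·sinφ2-sinφ1·cosφ2·cosΔλ=-0.21892740; θ=atan2(y, x)=109.5426° ≈ 109.5°
Leg 2: φ1=0.5331405, φ2=1.1909062, Δφ=0.6577657, Δλ=-4.1638076 rad; a=sin²(Δφ/2)+cosφ1·cosφ2·sin²(Δλ/2)=0.3472652167; c=2·atan2(√a, √(1-a))=1.260364799; dist=6371·c=8029.784 ≈ 8029.8 km; running total=12575.4 km
Leg 2 bearing: y=sinΔλ·cosφ2=0.31640643, x=cosφ1·sinφ2-sinφ1·cosφ2·cosΔλ=0.89809538; θ=atan2(y, x)=19.4078° ≈ 19.4°
Leg 3: φ1=1.1909062, φ2=-0.6420298, Δφ=-1.8329361, Δλ=3.2460419 rad; a=sin²(Δφ/2)+cosφ1·cosφ2·sin²(Δλ/2)=0.9257463880; c=2·atan2(√a, √(1-a))=2.589621894; dist=6371·c=16498.481 ≈ 16498.5 km; running total=29073.9 km
Leg 3 bearing: y=sinΔλ·cosφ2=-0.08349948, x=cosφ1·sinφ2-sinφ1·cosφ2·cosΔλ=0.51767547; θ=atan2(y, x)=-9.1627° <0 so +360° → 350.8373° ≈ 350.8°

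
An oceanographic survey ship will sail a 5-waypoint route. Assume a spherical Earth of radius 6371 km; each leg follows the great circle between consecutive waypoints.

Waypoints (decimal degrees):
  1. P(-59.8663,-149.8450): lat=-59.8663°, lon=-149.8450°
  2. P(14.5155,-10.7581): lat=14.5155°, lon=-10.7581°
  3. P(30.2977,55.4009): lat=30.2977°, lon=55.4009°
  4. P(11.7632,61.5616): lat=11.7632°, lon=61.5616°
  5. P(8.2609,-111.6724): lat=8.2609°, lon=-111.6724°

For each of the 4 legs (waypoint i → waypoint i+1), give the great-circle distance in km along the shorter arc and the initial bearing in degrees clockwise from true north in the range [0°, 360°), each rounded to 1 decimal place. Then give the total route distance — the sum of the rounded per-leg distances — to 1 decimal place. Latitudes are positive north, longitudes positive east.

Leg 1: dist=13981.1 km, bearing=128.6°
Leg 2: dist=6931.3 km, bearing=63.1°
Leg 3: dist=2156.6 km, bearing=161.6°
Leg 4: dist=17666.2 km, bearing=341.1°
Total: 40735.2 km

Leg 1: φ1=-1.0448640, φ2=0.2533433, Δφ=1.2982073, Δλ=2.4275244 rad; a=sin²(Δφ/2)+cosφ1·cosφ2·sin²(Δλ/2)=0.7920187302; c=2·atan2(√a, √(1-a))=2.194490085; dist=6371·c=13981.096 ≈ 13981.1 km; running total=13981.1 km
Leg 1 bearing: y=sinΔλ·cosφ2=0.63400869, x=cosφ1·sinφ2-sinφ1·cosφ2·cosΔλ=-0.50688582; θ=atan2(y, x)=128.6421° ≈ 128.6°
Leg 2: φ1=0.2533433, φ2=0.5287946, Δφ=0.2754514, Δλ=1.1546924 rad; a=sin²(Δφ/2)+cosφ1·cosφ2·sin²(Δλ/2)=0.2678501048; c=2·atan2(√a, √(1-a))=1.087952471; dist=6371·c=6931.345 ≈ 6931.3 km; running total=20912.4 km
Leg 2 bearing: y=sinΔλ·cosφ2=0.78974110, x=cosφ1·sinφ2-sinφ1·cosφ2·cosΔλ=0.40091731; θ=atan2(y, x)=63.0851° ≈ 63.1°
Leg 3: φ1=0.5287946, φ2=0.2053066, Δφ=-0.3234881, Δλ=0.1075245 rad; a=sin²(Δφ/2)+cosφ1·cosφ2·sin²(Δλ/2)=0.0283746241; c=2·atan2(√a, √(1-a))=0.338509286; dist=6371·c=2156.643 ≈ 2156.6 km; running total=23069.0 km
Leg 3 bearing: y=sinΔλ·cosφ2=0.10506360, x=cosφ1·sinφ2-sinφ1·cosφ2·cosΔλ=-0.31502327; θ=atan2(y, x)=161.5559° ≈ 161.6°
Leg 4: φ1=0.2053066, φ2=0.1441799, Δφ=-0.0611267, Δλ=-3.0235037 rad; a=sin²(Δφ/2)+cosφ1·cosφ2·sin²(Δλ/2)=0.9664006393; c=2·atan2(√a, √(1-a))=2.772905475; dist=6371·c=17666.181 ≈ 17666.2 km; running total=40735.2 km
Leg 4 bearing: y=sinΔλ·cosφ2=-0.11659227, x=cosφ1·sinφ2-sinφ1·cosφ2·cosΔλ=0.34101029; θ=atan2(y, x)=-18.8757° <0 so +360° → 341.1243° ≈ 341.1°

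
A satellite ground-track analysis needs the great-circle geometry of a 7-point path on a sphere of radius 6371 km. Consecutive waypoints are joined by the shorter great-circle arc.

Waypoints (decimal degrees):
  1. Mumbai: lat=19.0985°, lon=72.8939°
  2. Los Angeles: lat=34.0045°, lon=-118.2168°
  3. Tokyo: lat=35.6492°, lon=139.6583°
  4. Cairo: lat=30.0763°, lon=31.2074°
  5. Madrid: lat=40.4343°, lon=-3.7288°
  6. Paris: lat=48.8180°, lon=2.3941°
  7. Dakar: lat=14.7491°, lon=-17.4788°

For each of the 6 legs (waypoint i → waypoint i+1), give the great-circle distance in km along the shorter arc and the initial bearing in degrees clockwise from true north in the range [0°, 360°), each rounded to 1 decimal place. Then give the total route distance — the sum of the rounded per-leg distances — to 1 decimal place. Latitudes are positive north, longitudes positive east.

Leg 1: dist=13994.1 km, bearing=11.4°
Leg 2: dist=8825.6 km, bearing=306.1°
Leg 3: dist=9564.2 km, bearing=304.6°
Leg 4: dist=3348.8 km, bearing=299.7°
Leg 5: dist=1049.8 km, bearing=25.4°
Leg 6: dist=4200.2 km, bearing=212.5°
Total: 40982.7 km

Leg 1: φ1=0.3333317, φ2=0.5934905, Δφ=0.2601588, Δλ=-3.3355110 rad; a=sin²(Δφ/2)+cosφ1·cosφ2·sin²(Δλ/2)=0.7928477631; c=2·atan2(√a, √(1-a))=2.196534230; dist=6371·c=13994.120 ≈ 13994.1 km; running total=13994.1 km
Leg 1 bearing: y=sinΔλ·cosφ2=0.15975140, x=cosφ1·sinφ2-sinφ1·cosφ2·cosΔλ=0.79463214; θ=atan2(y, x)=11.3671° ≈ 11.4°
Leg 2: φ1=0.5934905, φ2=0.6221959, Δφ=0.0287054, Δλ=4.5007696 rad; a=sin²(Δφ/2)+cosφ1·cosφ2·sin²(Δλ/2)=0.4077732718; c=2·atan2(√a, √(1-a))=1.385280579; dist=6371·c=8825.623 ≈ 8825.6 km; running total=22819.7 km
Leg 2 bearing: y=sinΔλ·cosφ2=-0.79447314, x=cosφ1·sinφ2-sinφ1·cosφ2·cosΔλ=0.57860985; θ=atan2(y, x)=-53.9344° <0 so +360° → 306.0656° ≈ 306.1°
Leg 3: φ1=0.6221959, φ2=0.5249305, Δφ=-0.0972655, Δλ=-1.8928253 rad; a=sin²(Δφ/2)+cosφ1·cosφ2·sin²(Δλ/2)=0.4652359385; c=2·atan2(√a, √(1-a))=1.501212063; dist=6371·c=9564.222 ≈ 9564.2 km; running total=32383.9 km
Leg 3 bearing: y=sinΔλ·cosφ2=-0.82087522, x=cosφ1·sinφ2-sinφ1·cosφ2·cosΔλ=0.56685952; θ=atan2(y, x)=-55.3728° <0 so +360° → 304.6272° ≈ 304.6°
Leg 4: φ1=0.5249305, φ2=0.7057117, Δφ=0.1807812, Δλ=-0.6097517 rad; a=sin²(Δφ/2)+cosφ1·cosφ2·sin²(Δλ/2)=0.0674974387; c=2·atan2(√a, √(1-a))=0.525635746; dist=6371·c=3348.825 ≈ 3348.8 km; running total=35732.7 km
Leg 4 bearing: y=sinΔλ·cosφ2=-0.43588326, x=cosφ1·sinφ2-sinφ1·cosφ2·cosΔλ=0.24853958; θ=atan2(y, x)=-60.3083° <0 so +360° → 299.6917° ≈ 299.7°
Leg 5: φ1=0.7057117, φ2=0.8520348, Δφ=0.1463232, Δλ=0.1068648 rad; a=sin²(Δφ/2)+cosφ1·cosφ2·sin²(Δλ/2)=0.0067725962; c=2·atan2(√a, √(1-a))=0.164777924; dist=6371·c=1049.800 ≈ 1049.8 km; running total=36782.5 km
Leg 5 bearing: y=sinΔλ·cosφ2=0.07023158, x=cosφ1·sinφ2-sinφ1·cosφ2·cosΔλ=0.14823778; θ=atan2(y, x)=25.3505° ≈ 25.4°
Leg 6: φ1=0.8520348, φ2=0.2574204, Δφ=-0.5946145, Δλ=-0.3468475 rad; a=sin²(Δφ/2)+cosφ1·cosφ2·sin²(Δλ/2)=0.1047774894; c=2·atan2(√a, √(1-a))=0.659261143; dist=6371·c=4200.153 ≈ 4200.2 km; running total=40982.7 km
Leg 6 bearing: y=sinΔλ·cosφ2=-0.32873390, x=cosφ1·sinφ2-sinφ1·cosφ2·cosΔλ=-0.51684687; θ=atan2(y, x)=-147.5421° <0 so +360° → 212.4579° ≈ 212.5°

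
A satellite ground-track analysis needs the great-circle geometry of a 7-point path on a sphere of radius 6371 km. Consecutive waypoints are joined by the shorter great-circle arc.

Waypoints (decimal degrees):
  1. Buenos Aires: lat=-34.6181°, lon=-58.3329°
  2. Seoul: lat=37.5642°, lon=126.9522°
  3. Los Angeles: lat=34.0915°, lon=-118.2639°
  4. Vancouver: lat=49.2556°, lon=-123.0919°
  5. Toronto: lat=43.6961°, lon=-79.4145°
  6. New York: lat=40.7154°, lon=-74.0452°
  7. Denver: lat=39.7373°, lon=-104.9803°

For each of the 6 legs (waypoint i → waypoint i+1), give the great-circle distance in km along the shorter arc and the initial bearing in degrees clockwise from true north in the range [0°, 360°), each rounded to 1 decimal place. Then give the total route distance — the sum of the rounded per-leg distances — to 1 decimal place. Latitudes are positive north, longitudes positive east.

Leg 1: dist=19438.3 km, bearing=306.1°
Leg 2: dist=9583.3 km, bearing=48.9°
Leg 3: dist=1732.3 km, bearing=348.2°
Leg 4: dist=3352.8 km, bearing=83.7°
Leg 5: dist=552.5 km, bearing=125.0°
Leg 6: dist=2615.0 km, bearing=277.8°
Total: 37274.2 km

Leg 1: φ1=-0.6041998, φ2=0.6556190, Δφ=1.2598188, Δλ=3.2338350 rad; a=sin²(Δφ/2)+cosφ1·cosφ2·sin²(Δλ/2)=0.9979525254; c=2·atan2(√a, √(1-a))=3.051063685; dist=6371·c=19438.327 ≈ 19438.3 km; running total=19438.3 km
Leg 1 bearing: y=sinΔλ·cosφ2=-0.07301420, x=cosφ1·sinφ2-sinφ1·cosφ2·cosΔλ=0.05331094; θ=atan2(y, x)=-53.8651° <0 so +360° → 306.1349° ≈ 306.1°
Leg 2: φ1=0.6556190, φ2=0.5950089, Δφ=-0.0606100, Δλ=-4.2798283 rad; a=sin²(Δφ/2)+cosφ1·cosφ2·sin²(Δλ/2)=0.4667305704; c=2·atan2(√a, √(1-a))=1.504208270; dist=6371·c=9583.311 ≈ 9583.3 km; running total=29021.6 km
Leg 2 bearing: y=sinΔλ·cosφ2=0.75186760, x=cosφ1·sinφ2-sinφ1·cosφ2·cosΔλ=0.65594794; θ=atan2(y, x)=48.8977° ≈ 48.9°
Leg 3: φ1=0.5950089, φ2=0.8596724, Δφ=0.2646635, Δλ=-0.0842645 rad; a=sin²(Δφ/2)+cosφ1·cosφ2·sin²(Δλ/2)=0.0183686262; c=2·atan2(√a, √(1-a))=0.271898584; dist=6371·c=1732.266 ≈ 1732.3 km; running total=30753.9 km
Leg 3 bearing: y=sinΔλ·cosφ2=-0.05493317, x=cosφ1·sinφ2-sinφ1·cosφ2·cosΔλ=0.26288253; θ=atan2(y, x)=-11.8030° <0 so +360° → 348.1970° ≈ 348.2°
Leg 4: φ1=0.8596724, φ2=0.7626408, Δφ=-0.0970316, Δλ=0.7623144 rad; a=sin²(Δφ/2)+cosφ1·cosφ2·sin²(Δλ/2)=0.0676536915; c=2·atan2(√a, √(1-a))=0.526258227; dist=6371·c=3352.791 ≈ 3352.8 km; running total=34106.7 km
Leg 4 bearing: y=sinΔλ·cosφ2=0.49931155, x=cosφ1·sinφ2-sinφ1·cosφ2·cosΔλ=0.05472341; θ=atan2(y, x)=83.7455° ≈ 83.7°
Leg 5: φ1=0.7626408, φ2=0.7106178, Δφ=-0.0520230, Δλ=0.0937120 rad; a=sin²(Δφ/2)+cosφ1·cosφ2·sin²(Δλ/2)=0.0018787240; c=2·atan2(√a, √(1-a))=0.086715666; dist=6371·c=552.466 ≈ 552.5 km; running total=34659.2 km
Leg 5 bearing: y=sinΔλ·cosφ2=0.07092591, x=cosφ1·sinφ2-sinφ1·cosφ2·cosΔλ=-0.04970204; θ=atan2(y, x)=125.0212° ≈ 125.0°
Leg 6: φ1=0.7106178, φ2=0.6935467, Δφ=-0.0170711, Δλ=-0.5399193 rad; a=sin²(Δφ/2)+cosφ1·cosφ2·sin²(Δλ/2)=0.0415285890; c=2·atan2(√a, √(1-a))=0.410446326; dist=6371·c=2614.954 ≈ 2615.0 km; running total=37274.2 km
Leg 6 bearing: y=sinΔλ·cosφ2=-0.39530892, x=cosφ1·sinφ2-sinφ1·cosφ2·cosΔλ=0.05428366; θ=atan2(y, x)=-82.1811° <0 so +360° → 277.8189° ≈ 277.8°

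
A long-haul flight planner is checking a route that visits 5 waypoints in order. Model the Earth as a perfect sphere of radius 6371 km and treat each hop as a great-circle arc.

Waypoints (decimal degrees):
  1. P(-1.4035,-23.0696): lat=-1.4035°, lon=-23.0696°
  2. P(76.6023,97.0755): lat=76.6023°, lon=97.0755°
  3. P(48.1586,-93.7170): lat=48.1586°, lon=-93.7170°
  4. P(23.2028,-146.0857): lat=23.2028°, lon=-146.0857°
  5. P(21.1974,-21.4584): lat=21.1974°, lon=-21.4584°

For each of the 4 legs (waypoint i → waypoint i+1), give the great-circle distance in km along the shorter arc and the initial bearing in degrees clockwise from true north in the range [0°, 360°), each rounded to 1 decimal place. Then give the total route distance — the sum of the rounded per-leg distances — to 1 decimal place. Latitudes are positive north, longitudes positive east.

Leg 1: dist=10903.4 km, bearing=11.7°
Leg 2: dist=6121.1 km, bearing=8.8°
Leg 3: dist=5348.1 km, bearing=258.0°
Leg 4: dist=12248.1 km, bearing=54.8°
Total: 34620.7 km

Leg 1: φ1=-0.0244957, φ2=1.3369623, Δφ=1.3614580, Δλ=2.0969276 rad; a=sin²(Δφ/2)+cosφ1·cosφ2·sin²(Δλ/2)=0.5700769966; c=2·atan2(√a, √(1-a))=1.711413268; dist=6371·c=10903.414 ≈ 10903.4 km; running total=10903.4 km
Leg 1 bearing: y=sinΔλ·cosφ2=0.20037171, x=cosφ1·sinφ2-sinφ1·cosφ2·cosΔλ=0.96964325; θ=atan2(y, x)=11.6755° ≈ 11.7°
Leg 2: φ1=1.3369623, φ2=0.8405261, Δφ=-0.4964362, Δλ=-3.3299573 rad; a=sin²(Δφ/2)+cosφ1·cosφ2·sin²(Δλ/2)=0.2135564668; c=2·atan2(√a, √(1-a))=0.960772406; dist=6371·c=6121.081 ≈ 6121.1 km; running total=17024.5 km
Leg 2 bearing: y=sinΔλ·cosφ2=0.12491086, x=cosφ1·sinφ2-sinφ1·cosφ2·cosΔλ=0.81006030; θ=atan2(y, x)=8.7659° ≈ 8.8°
Leg 3: φ1=0.8405261, φ2=0.4049653, Δφ=-0.4355609, Δλ=-0.9140062 rad; a=sin²(Δφ/2)+cosφ1·cosφ2·sin²(Δλ/2)=0.1660636233; c=2·atan2(√a, √(1-a))=0.839449362; dist=6371·c=5348.132 ≈ 5348.1 km; running total=22372.6 km
Leg 3 bearing: y=sinΔλ·cosφ2=-0.72789969, x=cosφ1·sinφ2-sinφ1·cosφ2·cosΔλ=-0.15526758; θ=atan2(y, x)=-102.0412° <0 so +360° → 257.9588° ≈ 258.0°
Leg 4: φ1=0.4049653, φ2=0.3699644, Δφ=-0.0350008, Δλ=2.1751567 rad; a=sin²(Δφ/2)+cosφ1·cosφ2·sin²(Δλ/2)=0.6722395475; c=2·atan2(√a, √(1-a))=1.922480189; dist=6371·c=12248.121 ≈ 12248.1 km; running total=34620.7 km
Leg 4 bearing: y=sinΔλ·cosφ2=0.76719079, x=cosφ1·sinφ2-sinφ1·cosφ2·cosΔλ=0.54106603; θ=atan2(y, x)=54.8064° ≈ 54.8°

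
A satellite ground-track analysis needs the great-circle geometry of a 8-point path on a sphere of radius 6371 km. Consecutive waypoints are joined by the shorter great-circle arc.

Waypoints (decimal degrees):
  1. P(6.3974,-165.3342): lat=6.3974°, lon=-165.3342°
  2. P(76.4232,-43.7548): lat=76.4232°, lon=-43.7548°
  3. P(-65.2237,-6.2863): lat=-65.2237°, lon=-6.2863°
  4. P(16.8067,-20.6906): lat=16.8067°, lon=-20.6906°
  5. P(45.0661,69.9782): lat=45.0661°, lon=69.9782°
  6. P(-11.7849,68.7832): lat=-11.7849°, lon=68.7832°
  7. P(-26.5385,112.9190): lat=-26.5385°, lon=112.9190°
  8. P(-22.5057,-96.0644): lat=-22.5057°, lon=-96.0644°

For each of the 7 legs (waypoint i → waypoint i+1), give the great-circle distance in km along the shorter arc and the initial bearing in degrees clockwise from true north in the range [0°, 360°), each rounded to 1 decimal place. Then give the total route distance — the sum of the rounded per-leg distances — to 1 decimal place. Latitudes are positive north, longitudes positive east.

Leg 1: φ1=0.1116557, φ2=1.3338365, Δφ=1.2221808, Δλ=2.1219608 rad; a=sin²(Δφ/2)+cosφ1·cosφ2·sin²(Δλ/2)=0.5069286483; c=2·atan2(√a, √(1-a))=1.584654067; dist=6371·c=10095.831 ≈ 10095.8 km; running total=10095.8 km
Leg 1 bearing: y=sinΔλ·cosφ2=0.19998586, x=cosφ1·sinφ2-sinφ1·cosφ2·cosΔλ=0.97970079; θ=atan2(y, x)=11.5373° ≈ 11.5°
Leg 2: φ1=1.3338365, φ2=-1.1383683, Δφ=-2.4722048, Δλ=0.6539487 rad; a=sin²(Δφ/2)+cosφ1·cosφ2·sin²(Δλ/2)=0.9022490654; c=2·atan2(√a, √(1-a))=2.505626350; dist=6371·c=15963.345 ≈ 15963.3 km; running total=26059.1 km
Leg 2 bearing: y=sinΔλ·cosφ2=0.25493481, x=cosφ1·sinφ2-sinφ1·cosφ2·cosΔλ=-0.53646155; θ=atan2(y, x)=154.5822° ≈ 154.6°
Leg 3: φ1=-1.1383683, φ2=0.2933323, Δφ=1.4317006, Δλ=-0.2514025 rad; a=sin²(Δφ/2)+cosφ1·cosφ2·sin²(Δλ/2)=0.4369817525; c=2·atan2(√a, √(1-a))=1.444423738; dist=6371·c=9202.424 ≈ 9202.4 km; running total=35261.5 km
Leg 3 bearing: y=sinΔλ·cosφ2=-0.23813686, x=cosφ1·sinφ2-sinφ1·cosφ2·cosΔλ=0.96301902; θ=atan2(y, x)=-13.8896° <0 so +360° → 346.1104° ≈ 346.1°
Leg 4: φ1=0.2933323, φ2=0.7865518, Δφ=0.4932196, Δλ=1.5824691 rad; a=sin²(Δφ/2)+cosφ1·cosφ2·sin²(Δλ/2)=0.4016003967; c=2·atan2(√a, √(1-a))=1.372704119; dist=6371·c=8745.498 ≈ 8745.5 km; running total=44007.0 km
Leg 4 bearing: y=sinΔλ·cosφ2=0.70624243, x=cosφ1·sinφ2-sinφ1·cosφ2·cosΔλ=0.68006742; θ=atan2(y, x)=46.0817° ≈ 46.1°
Leg 5: φ1=0.7865518, φ2=-0.2056853, Δφ=-0.9922371, Δλ=-0.0208567 rad; a=sin²(Δφ/2)+cosφ1·cosφ2·sin²(Δλ/2)=0.2266660937; c=2·atan2(√a, √(1-a))=0.992416728; dist=6371·c=6322.687 ≈ 6322.7 km; running total=50329.7 km
Leg 5 bearing: y=sinΔλ·cosφ2=-0.02041557, x=cosφ1·sinφ2-sinφ1·cosφ2·cosΔλ=-0.83710066; θ=atan2(y, x)=-178.6029° <0 so +360° → 181.3971° ≈ 181.4°
Leg 6: φ1=-0.2056853, φ2=-0.4631842, Δφ=-0.2574989, Δλ=0.7703150 rad; a=sin²(Δφ/2)+cosφ1·cosφ2·sin²(Δλ/2)=0.1401046874; c=2·atan2(√a, √(1-a))=0.767295665; dist=6371·c=4888.441 ≈ 4888.4 km; running total=55218.1 km
Leg 6 bearing: y=sinΔλ·cosφ2=0.62298879, x=cosφ1·sinφ2-sinφ1·cosφ2·cosΔλ=-0.30624569; θ=atan2(y, x)=116.1776° ≈ 116.2°
Leg 7: φ1=-0.4631842, φ2=-0.3927986, Δφ=0.0703856, Δλ=-3.6474484 rad; a=sin²(Δφ/2)+cosφ1·cosφ2·sin²(Δλ/2)=0.7759829184; c=2·atan2(√a, √(1-a))=2.155516225; dist=6371·c=13732.794 ≈ 13732.8 km; running total=68950.9 km
Leg 7 bearing: y=sinΔλ·cosφ2=0.44765311, x=cosφ1·sinφ2-sinφ1·cosφ2·cosΔλ=-0.70352001; θ=atan2(y, x)=147.5312° ≈ 147.5°

Leg 1: dist=10095.8 km, bearing=11.5°
Leg 2: dist=15963.3 km, bearing=154.6°
Leg 3: dist=9202.4 km, bearing=346.1°
Leg 4: dist=8745.5 km, bearing=46.1°
Leg 5: dist=6322.7 km, bearing=181.4°
Leg 6: dist=4888.4 km, bearing=116.2°
Leg 7: dist=13732.8 km, bearing=147.5°
Total: 68950.9 km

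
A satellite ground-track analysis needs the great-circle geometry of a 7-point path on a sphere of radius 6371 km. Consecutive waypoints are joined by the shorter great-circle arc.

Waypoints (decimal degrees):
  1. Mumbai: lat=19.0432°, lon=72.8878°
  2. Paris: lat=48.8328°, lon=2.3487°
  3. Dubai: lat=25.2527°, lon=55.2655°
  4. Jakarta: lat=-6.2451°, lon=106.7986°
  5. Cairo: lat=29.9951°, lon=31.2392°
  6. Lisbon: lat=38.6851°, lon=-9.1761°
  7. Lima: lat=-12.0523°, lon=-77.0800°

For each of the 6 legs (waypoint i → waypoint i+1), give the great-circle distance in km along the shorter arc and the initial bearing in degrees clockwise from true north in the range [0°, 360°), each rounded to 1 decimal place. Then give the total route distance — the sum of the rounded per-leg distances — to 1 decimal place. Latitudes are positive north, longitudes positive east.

Leg 1: φ1=0.3323665, φ2=0.8522931, Δφ=0.5199266, Δλ=-1.2311395 rad; a=sin²(Δφ/2)+cosφ1·cosφ2·sin²(Δλ/2)=0.2735363445; c=2·atan2(√a, √(1-a))=1.100750311; dist=6371·c=7012.880 ≈ 7012.9 km; running total=7012.9 km
Leg 1 bearing: y=sinΔλ·cosφ2=-0.62065169, x=cosφ1·sinφ2-sinφ1·cosφ2·cosΔλ=0.64003776; θ=atan2(y, x)=-44.1190° <0 so +360° → 315.8810° ≈ 315.9°
Leg 2: φ1=0.8522931, φ2=0.4407428, Δφ=-0.4115504, Δλ=0.9235724 rad; a=sin²(Δφ/2)+cosφ1·cosφ2·sin²(Δλ/2)=0.1599342527; c=2·atan2(√a, √(1-a))=0.822854337; dist=6371·c=5242.405 ≈ 5242.4 km; running total=12255.3 km
Leg 2 bearing: y=sinΔλ·cosφ2=0.72152279, x=cosφ1·sinφ2-sinφ1·cosφ2·cosΔλ=-0.12971512; θ=atan2(y, x)=100.1917° ≈ 100.2°
Leg 3: φ1=0.4407428, φ2=-0.1089976, Δφ=-0.5497403, Δλ=0.8994223 rad; a=sin²(Δφ/2)+cosφ1·cosφ2·sin²(Δλ/2)=0.2435656434; c=2·atan2(√a, √(1-a))=1.032273190; dist=6371·c=6576.612 ≈ 6576.6 km; running total=18831.9 km
Leg 3 bearing: y=sinΔλ·cosφ2=0.77832125, x=cosφ1·sinφ2-sinφ1·cosφ2·cosΔλ=-0.36219017; θ=atan2(y, x)=114.9548° ≈ 115.0°
Leg 4: φ1=-0.1089976, φ2=0.5235133, Δφ=0.6325108, Δλ=-1.3187603 rad; a=sin²(Δφ/2)+cosφ1·cosφ2·sin²(Δλ/2)=0.4198438994; c=2·atan2(√a, √(1-a))=1.409789390; dist=6371·c=8981.768 ≈ 8981.8 km; running total=27813.7 km
Leg 4 bearing: y=sinΔλ·cosφ2=-0.83870621, x=cosφ1·sinφ2-sinφ1·cosφ2·cosΔλ=0.52045355; θ=atan2(y, x)=-58.1786° <0 so +360° → 301.8214° ≈ 301.8°
Leg 5: φ1=0.5235133, φ2=0.6751824, Δφ=0.1516691, Δλ=-0.7053801 rad; a=sin²(Δφ/2)+cosφ1·cosφ2·sin²(Δλ/2)=0.0864039984; c=2·atan2(√a, √(1-a))=0.596704333; dist=6371·c=3801.603 ≈ 3801.6 km; running total=31615.3 km
Leg 5 bearing: y=sinΔλ·cosφ2=-0.50607657, x=cosφ1·sinφ2-sinφ1·cosφ2·cosΔλ=0.24421282; θ=atan2(y, x)=-64.2399° <0 so +360° → 295.7601° ≈ 295.8°
Leg 6: φ1=0.6751824, φ2=-0.2103523, Δφ=-0.8855347, Δλ=-1.1851466 rad; a=sin²(Δφ/2)+cosφ1·cosφ2·sin²(Δλ/2)=0.4216773135; c=2·atan2(√a, √(1-a))=1.413503154; dist=6371·c=9005.429 ≈ 9005.4 km; running total=40620.7 km
Leg 6 bearing: y=sinΔλ·cosφ2=-0.90613058, x=cosφ1·sinφ2-sinφ1·cosφ2·cosΔλ=-0.39292441; θ=atan2(y, x)=-113.4429° <0 so +360° → 246.5571° ≈ 246.6°

Leg 1: dist=7012.9 km, bearing=315.9°
Leg 2: dist=5242.4 km, bearing=100.2°
Leg 3: dist=6576.6 km, bearing=115.0°
Leg 4: dist=8981.8 km, bearing=301.8°
Leg 5: dist=3801.6 km, bearing=295.8°
Leg 6: dist=9005.4 km, bearing=246.6°
Total: 40620.7 km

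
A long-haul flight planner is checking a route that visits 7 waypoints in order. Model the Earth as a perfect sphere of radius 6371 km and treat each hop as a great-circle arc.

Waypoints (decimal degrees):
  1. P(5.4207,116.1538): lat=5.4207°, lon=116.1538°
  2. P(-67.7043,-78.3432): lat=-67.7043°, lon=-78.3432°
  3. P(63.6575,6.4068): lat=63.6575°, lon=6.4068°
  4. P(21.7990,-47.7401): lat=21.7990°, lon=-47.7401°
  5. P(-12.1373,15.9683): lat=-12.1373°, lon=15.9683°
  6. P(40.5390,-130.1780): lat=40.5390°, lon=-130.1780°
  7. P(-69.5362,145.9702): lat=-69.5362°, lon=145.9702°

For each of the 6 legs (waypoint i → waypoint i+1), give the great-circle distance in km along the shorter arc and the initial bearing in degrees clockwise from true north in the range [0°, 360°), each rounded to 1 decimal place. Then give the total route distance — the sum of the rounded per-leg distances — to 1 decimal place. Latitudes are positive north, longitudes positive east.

Leg 1: φ1=0.0946091, φ2=-1.1816630, Δφ=-1.2762720, Δλ=-3.3946130 rad; a=sin²(Δφ/2)+cosφ1·cosφ2·sin²(Δλ/2)=0.7265350438; c=2·atan2(√a, √(1-a))=2.041002494; dist=6371·c=13003.227 ≈ 13003.2 km; running total=13003.2 km
Leg 1 bearing: y=sinΔλ·cosφ2=0.09497162, x=cosφ1·sinφ2-sinφ1·cosφ2·cosΔλ=-0.88640165; θ=atan2(y, x)=173.8845° ≈ 173.9°
Leg 2: φ1=-1.1816630, φ2=1.1110330, Δφ=2.2926959, Δλ=1.4791665 rad; a=sin²(Δφ/2)+cosφ1·cosφ2·sin²(Δλ/2)=0.9068775493; c=2·atan2(√a, √(1-a))=2.521380378; dist=6371·c=16063.714 ≈ 16063.7 km; running total=29066.9 km
Leg 2 bearing: y=sinΔλ·cosφ2=0.44187455, x=cosφ1·sinφ2-sinφ1·cosφ2·cosΔλ=0.37755731; θ=atan2(y, x)=49.4879° ≈ 49.5°
Leg 3: φ1=1.1110330, φ2=0.3804643, Δφ=-0.7305686, Δλ=-0.9450417 rad; a=sin²(Δφ/2)+cosφ1·cosφ2·sin²(Δλ/2)=0.2129475333; c=2·atan2(√a, √(1-a))=0.959285767; dist=6371·c=6111.610 ≈ 6111.6 km; running total=35178.5 km
Leg 3 bearing: y=sinΔλ·cosφ2=-0.75256284, x=cosφ1·sinφ2-sinφ1·cosφ2·cosΔλ=-0.32257201; θ=atan2(y, x)=-113.2015° <0 so +360° → 246.7985° ≈ 246.8°
Leg 4: φ1=0.3804643, φ2=-0.2118358, Δφ=-0.5923002, Δλ=1.1119213 rad; a=sin²(Δφ/2)+cosφ1·cosφ2·sin²(Δλ/2)=0.3380028081; c=2·atan2(√a, √(1-a))=1.240847745; dist=6371·c=7905.441 ≈ 7905.4 km; running total=43083.9 km
Leg 4 bearing: y=sinΔλ·cosφ2=0.87651038, x=cosφ1·sinφ2-sinφ1·cosφ2·cosΔλ=-0.35602977; θ=atan2(y, x)=112.1065° ≈ 112.1°
Leg 5: φ1=-0.2118358, φ2=0.7075390, Δφ=0.9193749, Δλ=-2.5507341 rad; a=sin²(Δφ/2)+cosφ1·cosφ2·sin²(Δλ/2)=0.8768361718; c=2·atan2(√a, √(1-a))=2.424428084; dist=6371·c=15446.031 ≈ 15446.0 km; running total=58529.9 km
Leg 5 bearing: y=sinΔλ·cosφ2=-0.42335619, x=cosφ1·sinφ2-sinφ1·cosφ2·cosΔλ=0.50274003; θ=atan2(y, x)=-40.1007° <0 so +360° → 319.8993° ≈ 319.9°
Leg 6: φ1=0.7075390, φ2=-1.2136356, Δφ=-1.9211747, Δλ=4.8196953 rad; a=sin²(Δφ/2)+cosφ1·cosφ2·sin²(Δλ/2)=0.7902461034; c=2·atan2(√a, √(1-a))=2.190129367; dist=6371·c=13953.314 ≈ 13953.3 km; running total=72483.2 km
Leg 6 bearing: y=sinΔλ·cosφ2=-0.34760459, x=cosφ1·sinφ2-sinφ1·cosφ2·cosΔλ=-0.73634221; θ=atan2(y, x)=-154.7294° <0 so +360° → 205.2706° ≈ 205.3°

Leg 1: dist=13003.2 km, bearing=173.9°
Leg 2: dist=16063.7 km, bearing=49.5°
Leg 3: dist=6111.6 km, bearing=246.8°
Leg 4: dist=7905.4 km, bearing=112.1°
Leg 5: dist=15446.0 km, bearing=319.9°
Leg 6: dist=13953.3 km, bearing=205.3°
Total: 72483.2 km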